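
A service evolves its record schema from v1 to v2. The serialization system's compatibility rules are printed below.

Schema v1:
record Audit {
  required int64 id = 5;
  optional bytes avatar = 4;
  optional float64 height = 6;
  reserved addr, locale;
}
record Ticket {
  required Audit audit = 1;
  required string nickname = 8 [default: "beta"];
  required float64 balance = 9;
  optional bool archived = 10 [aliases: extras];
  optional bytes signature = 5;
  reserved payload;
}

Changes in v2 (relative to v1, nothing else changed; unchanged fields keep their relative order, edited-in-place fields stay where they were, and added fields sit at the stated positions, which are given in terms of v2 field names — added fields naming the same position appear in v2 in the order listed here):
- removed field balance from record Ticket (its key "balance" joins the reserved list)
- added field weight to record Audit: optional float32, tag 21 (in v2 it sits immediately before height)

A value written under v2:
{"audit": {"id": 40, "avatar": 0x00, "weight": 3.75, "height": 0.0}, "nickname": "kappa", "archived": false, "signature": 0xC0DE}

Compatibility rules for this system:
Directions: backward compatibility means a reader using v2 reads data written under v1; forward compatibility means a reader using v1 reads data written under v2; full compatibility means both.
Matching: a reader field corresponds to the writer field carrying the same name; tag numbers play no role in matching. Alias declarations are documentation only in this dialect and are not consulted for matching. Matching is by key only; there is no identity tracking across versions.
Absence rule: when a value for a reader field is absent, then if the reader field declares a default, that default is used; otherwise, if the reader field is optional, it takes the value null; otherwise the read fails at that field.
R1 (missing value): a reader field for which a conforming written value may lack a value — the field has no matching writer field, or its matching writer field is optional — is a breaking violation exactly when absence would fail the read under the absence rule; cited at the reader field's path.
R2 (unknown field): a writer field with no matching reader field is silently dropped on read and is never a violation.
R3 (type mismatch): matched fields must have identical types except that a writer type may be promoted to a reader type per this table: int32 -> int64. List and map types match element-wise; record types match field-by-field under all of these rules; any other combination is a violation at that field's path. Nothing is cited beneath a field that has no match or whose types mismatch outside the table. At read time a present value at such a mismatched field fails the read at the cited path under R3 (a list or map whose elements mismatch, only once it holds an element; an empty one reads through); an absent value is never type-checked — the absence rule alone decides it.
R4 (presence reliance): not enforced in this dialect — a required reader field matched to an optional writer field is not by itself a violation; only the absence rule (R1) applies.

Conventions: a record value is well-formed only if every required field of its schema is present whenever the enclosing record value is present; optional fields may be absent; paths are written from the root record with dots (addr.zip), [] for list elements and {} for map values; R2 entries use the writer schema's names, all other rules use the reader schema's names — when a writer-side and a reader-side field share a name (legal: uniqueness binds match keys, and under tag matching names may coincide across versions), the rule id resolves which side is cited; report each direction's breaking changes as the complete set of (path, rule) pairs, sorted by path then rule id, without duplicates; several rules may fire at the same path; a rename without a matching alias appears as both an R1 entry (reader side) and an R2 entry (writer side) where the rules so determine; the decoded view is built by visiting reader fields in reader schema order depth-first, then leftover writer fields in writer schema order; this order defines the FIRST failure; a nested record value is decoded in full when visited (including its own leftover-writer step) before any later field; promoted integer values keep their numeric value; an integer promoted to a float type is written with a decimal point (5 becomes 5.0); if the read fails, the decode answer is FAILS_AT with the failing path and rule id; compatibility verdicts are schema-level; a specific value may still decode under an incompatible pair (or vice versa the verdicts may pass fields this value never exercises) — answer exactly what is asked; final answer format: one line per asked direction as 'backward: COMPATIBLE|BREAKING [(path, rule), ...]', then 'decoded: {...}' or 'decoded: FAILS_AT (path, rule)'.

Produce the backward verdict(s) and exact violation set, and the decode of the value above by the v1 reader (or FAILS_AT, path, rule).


backward: COMPATIBLE []; decoded: FAILS_AT (balance, R1)

in Ticket below, arrows point writer -> reader
backward pass over Ticket, reader schema v2, writer schema v1:
  Audit -> Audit, writer required: audit aligns to audit
  string -> string, writer required: nickname aligns to nickname
  bool -> bool, writer optional: archived aligns to archived
  bytes -> bytes, writer optional: signature aligns to signature
  balance (writer side), unknown to reader
  int64 -> int64, writer required: audit.id aligns to audit.id
  bytes -> bytes, writer optional: audit.avatar aligns to audit.avatar
  audit.weight has no writer counterpart
  float64 -> float64, writer optional: audit.height aligns to audit.height
  => no violations; backward on Ticket: COMPATIBLE
migrating the Ticket value to v1:
  audit.id := 40
  audit.avatar := 0x00
  audit.height := 0.0
  writer audit.weight: unmatched, discarded
  nickname := "kappa"
  read fails at balance under R1 (no fill)
  => FAILS_AT (balance, R1)
checking off the Ticket differences that do not matter here:
  added field weight to record Audit: optional float32, tag 21 (in v2 it sits immediately before height) -> inert for the asked Ticket verdict: nothing fires


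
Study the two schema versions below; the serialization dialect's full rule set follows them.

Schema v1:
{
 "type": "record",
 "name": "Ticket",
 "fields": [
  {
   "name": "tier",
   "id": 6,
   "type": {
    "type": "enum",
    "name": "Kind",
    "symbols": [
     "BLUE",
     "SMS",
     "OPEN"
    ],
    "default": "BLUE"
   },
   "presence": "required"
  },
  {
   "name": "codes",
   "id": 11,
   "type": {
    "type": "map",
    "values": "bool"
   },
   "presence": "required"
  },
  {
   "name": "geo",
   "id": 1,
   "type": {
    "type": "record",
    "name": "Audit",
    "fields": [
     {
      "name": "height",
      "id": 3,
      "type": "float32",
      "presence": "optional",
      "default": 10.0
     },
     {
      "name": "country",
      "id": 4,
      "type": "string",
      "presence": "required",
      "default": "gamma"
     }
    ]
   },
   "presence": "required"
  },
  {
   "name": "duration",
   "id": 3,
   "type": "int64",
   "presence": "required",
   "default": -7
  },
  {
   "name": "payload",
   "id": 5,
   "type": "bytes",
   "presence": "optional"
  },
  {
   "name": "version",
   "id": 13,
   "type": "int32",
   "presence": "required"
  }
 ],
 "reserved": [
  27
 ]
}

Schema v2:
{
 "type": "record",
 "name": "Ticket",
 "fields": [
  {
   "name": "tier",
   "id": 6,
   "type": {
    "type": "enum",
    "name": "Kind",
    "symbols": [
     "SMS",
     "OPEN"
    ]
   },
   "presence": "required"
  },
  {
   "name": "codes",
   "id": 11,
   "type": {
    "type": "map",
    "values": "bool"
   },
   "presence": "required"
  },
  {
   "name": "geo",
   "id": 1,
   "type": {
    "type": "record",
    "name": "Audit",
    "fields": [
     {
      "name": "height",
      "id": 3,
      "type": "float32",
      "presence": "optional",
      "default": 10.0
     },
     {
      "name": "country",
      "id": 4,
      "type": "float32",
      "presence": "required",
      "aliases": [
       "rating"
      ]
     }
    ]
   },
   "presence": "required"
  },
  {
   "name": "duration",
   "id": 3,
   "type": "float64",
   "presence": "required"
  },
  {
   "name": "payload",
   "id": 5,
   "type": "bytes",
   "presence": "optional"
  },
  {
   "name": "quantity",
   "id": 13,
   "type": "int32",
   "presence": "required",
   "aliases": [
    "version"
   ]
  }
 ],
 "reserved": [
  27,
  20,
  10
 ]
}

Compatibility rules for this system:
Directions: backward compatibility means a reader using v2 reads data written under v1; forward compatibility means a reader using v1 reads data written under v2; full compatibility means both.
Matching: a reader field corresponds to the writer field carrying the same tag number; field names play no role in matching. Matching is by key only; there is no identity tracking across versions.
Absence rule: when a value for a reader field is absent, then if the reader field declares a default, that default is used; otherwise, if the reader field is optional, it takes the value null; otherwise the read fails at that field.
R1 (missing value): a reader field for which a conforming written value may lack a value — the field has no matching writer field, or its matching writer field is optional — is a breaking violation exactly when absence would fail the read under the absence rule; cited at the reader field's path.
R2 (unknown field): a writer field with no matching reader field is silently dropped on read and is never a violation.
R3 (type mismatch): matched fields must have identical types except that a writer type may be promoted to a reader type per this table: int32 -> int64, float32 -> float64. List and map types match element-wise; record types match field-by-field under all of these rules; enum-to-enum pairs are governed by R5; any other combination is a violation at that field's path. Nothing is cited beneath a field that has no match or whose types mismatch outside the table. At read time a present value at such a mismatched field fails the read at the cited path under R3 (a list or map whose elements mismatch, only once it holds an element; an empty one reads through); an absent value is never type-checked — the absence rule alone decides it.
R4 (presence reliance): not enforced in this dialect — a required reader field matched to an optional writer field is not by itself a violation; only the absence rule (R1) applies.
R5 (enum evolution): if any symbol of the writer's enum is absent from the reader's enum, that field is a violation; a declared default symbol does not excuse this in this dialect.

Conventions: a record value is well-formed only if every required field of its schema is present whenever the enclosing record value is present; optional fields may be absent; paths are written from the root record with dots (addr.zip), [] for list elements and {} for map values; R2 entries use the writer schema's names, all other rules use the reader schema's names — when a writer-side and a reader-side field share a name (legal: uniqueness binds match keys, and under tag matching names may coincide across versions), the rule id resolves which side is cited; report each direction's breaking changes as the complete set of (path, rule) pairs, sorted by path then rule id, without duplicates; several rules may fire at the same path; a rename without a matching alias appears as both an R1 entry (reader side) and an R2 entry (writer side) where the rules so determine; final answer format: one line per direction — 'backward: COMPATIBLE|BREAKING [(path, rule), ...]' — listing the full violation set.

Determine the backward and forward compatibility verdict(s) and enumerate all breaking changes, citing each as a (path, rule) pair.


backward: BREAKING [(duration, R3), (geo.country, R3), (tier, R5)]; forward: BREAKING [(duration, R3), (geo.country, R3)]

each type pair in Ticket: writer, then reader
backward analysis of Ticket with v2 as reader and v1 as writer:
  writer required, Kind -> Kind: reader tier maps from writer tier
  writer required, map<string, bool> -> map<string, bool>: reader codes maps from writer codes
  writer required, Audit -> Audit: reader geo maps from writer geo
  writer required, int64 -> float64: reader duration maps from writer duration
  writer optional, bytes -> bytes: reader payload maps from writer payload
  writer required, int32 -> int32: reader quantity maps from writer version
  writer optional, float32 -> float32: reader geo.height maps from writer geo.height
  writer required, string -> float32: reader geo.country maps from writer geo.country
  violation R3 at duration
  violation R3 at geo.country
  violation R5 at tier
  => backward verdict for Ticket: BREAKING, 3 violation(s)
forward analysis of Ticket with v1 as reader and v2 as writer:
  writer required, Kind -> Kind: reader tier maps from writer tier
  writer required, map<string, bool> -> map<string, bool>: reader codes maps from writer codes
  writer required, Audit -> Audit: reader geo maps from writer geo
  writer required, float64 -> int64: reader duration maps from writer duration
  writer optional, bytes -> bytes: reader payload maps from writer payload
  writer required, int32 -> int32: reader version maps from writer quantity
  writer optional, float32 -> float32: reader geo.height maps from writer geo.height
  writer required, float32 -> string: reader geo.country maps from writer geo.country
  violation R3 at duration
  violation R3 at geo.country
  => forward verdict for Ticket: BREAKING, 2 violation(s)


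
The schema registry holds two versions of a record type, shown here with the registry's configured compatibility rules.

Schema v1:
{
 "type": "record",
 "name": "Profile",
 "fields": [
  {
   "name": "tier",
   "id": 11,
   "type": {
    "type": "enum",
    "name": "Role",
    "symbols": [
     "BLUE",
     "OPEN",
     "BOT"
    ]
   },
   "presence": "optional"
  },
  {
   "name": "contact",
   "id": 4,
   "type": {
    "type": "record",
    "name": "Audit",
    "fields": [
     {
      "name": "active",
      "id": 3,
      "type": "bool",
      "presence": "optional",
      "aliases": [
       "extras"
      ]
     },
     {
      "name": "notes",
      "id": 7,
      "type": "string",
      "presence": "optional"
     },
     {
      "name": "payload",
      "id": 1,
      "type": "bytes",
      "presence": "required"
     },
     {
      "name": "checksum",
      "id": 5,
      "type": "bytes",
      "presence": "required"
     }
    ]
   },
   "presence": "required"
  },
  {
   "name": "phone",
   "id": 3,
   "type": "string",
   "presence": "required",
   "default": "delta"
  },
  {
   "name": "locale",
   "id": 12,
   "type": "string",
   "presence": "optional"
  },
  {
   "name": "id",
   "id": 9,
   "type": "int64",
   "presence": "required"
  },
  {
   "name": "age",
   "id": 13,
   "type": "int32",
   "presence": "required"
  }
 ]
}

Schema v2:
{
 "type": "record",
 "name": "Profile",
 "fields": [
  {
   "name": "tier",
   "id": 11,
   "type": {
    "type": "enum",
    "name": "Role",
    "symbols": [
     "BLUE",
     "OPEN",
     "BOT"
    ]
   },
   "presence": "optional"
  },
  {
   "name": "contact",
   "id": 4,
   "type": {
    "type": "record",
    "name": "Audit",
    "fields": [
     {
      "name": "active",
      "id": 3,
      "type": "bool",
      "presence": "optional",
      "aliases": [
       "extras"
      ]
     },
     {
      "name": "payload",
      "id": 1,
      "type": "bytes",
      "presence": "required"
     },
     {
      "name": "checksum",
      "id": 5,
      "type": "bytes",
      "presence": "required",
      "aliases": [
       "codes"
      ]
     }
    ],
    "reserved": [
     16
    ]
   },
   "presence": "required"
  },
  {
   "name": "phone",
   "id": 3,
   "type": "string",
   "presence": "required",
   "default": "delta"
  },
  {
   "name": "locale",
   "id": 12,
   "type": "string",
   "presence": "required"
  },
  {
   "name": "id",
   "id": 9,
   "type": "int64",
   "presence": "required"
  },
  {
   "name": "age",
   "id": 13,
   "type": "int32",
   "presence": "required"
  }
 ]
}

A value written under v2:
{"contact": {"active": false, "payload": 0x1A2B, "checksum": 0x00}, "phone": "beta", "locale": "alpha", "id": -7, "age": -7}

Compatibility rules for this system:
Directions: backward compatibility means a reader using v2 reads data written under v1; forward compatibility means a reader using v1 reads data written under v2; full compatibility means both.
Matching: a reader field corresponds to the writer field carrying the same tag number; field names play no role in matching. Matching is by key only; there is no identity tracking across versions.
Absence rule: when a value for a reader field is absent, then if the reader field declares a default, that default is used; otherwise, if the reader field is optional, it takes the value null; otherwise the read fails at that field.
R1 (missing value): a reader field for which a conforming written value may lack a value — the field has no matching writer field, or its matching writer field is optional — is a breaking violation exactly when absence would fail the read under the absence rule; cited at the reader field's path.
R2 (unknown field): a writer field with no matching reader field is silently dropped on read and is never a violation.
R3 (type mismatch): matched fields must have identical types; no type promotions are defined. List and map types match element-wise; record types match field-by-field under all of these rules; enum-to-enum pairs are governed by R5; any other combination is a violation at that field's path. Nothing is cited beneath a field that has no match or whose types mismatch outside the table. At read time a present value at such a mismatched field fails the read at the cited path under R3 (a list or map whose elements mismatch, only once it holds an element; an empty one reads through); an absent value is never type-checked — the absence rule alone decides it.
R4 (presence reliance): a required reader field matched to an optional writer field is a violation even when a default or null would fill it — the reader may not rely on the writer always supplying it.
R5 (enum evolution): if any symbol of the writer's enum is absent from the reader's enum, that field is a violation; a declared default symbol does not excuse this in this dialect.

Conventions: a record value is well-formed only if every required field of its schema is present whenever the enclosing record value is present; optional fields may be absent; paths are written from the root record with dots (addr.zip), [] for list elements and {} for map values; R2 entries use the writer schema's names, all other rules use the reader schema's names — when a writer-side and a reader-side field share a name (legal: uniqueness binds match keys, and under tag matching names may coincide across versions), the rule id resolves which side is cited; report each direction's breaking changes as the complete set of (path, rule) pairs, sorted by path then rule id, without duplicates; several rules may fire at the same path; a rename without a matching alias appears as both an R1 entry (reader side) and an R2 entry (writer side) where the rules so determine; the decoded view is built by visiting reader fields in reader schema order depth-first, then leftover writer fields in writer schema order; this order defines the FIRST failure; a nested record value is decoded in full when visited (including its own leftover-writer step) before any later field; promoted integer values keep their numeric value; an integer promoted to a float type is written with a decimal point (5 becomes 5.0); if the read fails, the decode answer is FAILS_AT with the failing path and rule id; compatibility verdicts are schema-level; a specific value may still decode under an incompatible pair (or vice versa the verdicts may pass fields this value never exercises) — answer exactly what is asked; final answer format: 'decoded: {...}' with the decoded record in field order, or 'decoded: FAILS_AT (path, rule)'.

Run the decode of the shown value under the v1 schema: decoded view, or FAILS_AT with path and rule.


in Profile below, arrows point writer -> reader
decoding the Profile value with the v1 reader:
  tier := null (absent, optional -> null)
  contact.active := false
  contact.notes := null (absent, optional -> null)
  contact.payload := 0x1A2B
  contact.checksum := 0x00
  phone := "beta"
  locale := "alpha"
  id := -7
  age := -7
  => decoded: {"tier": null, "contact": {"active": false, "notes": null, "payload": 0x1A2B, "checksum": 0x00}, "phone": "beta", "locale": "alpha", "id": -7, "age": -7}
remaining Profile differences; none change what is asked:
  field locale in record Profile: optional changed to required -> changes Profile's schema-level verdicts only — the decode of this value is the same
  removed field notes from record Audit -> no rule fires on it and the decoded Profile view is identical with or without it

decoded: {"tier": null, "contact": {"active": false, "notes": null, "payload": 0x1A2B, "checksum": 0x00}, "phone": "beta", "locale": "alpha", "id": -7, "age": -7}


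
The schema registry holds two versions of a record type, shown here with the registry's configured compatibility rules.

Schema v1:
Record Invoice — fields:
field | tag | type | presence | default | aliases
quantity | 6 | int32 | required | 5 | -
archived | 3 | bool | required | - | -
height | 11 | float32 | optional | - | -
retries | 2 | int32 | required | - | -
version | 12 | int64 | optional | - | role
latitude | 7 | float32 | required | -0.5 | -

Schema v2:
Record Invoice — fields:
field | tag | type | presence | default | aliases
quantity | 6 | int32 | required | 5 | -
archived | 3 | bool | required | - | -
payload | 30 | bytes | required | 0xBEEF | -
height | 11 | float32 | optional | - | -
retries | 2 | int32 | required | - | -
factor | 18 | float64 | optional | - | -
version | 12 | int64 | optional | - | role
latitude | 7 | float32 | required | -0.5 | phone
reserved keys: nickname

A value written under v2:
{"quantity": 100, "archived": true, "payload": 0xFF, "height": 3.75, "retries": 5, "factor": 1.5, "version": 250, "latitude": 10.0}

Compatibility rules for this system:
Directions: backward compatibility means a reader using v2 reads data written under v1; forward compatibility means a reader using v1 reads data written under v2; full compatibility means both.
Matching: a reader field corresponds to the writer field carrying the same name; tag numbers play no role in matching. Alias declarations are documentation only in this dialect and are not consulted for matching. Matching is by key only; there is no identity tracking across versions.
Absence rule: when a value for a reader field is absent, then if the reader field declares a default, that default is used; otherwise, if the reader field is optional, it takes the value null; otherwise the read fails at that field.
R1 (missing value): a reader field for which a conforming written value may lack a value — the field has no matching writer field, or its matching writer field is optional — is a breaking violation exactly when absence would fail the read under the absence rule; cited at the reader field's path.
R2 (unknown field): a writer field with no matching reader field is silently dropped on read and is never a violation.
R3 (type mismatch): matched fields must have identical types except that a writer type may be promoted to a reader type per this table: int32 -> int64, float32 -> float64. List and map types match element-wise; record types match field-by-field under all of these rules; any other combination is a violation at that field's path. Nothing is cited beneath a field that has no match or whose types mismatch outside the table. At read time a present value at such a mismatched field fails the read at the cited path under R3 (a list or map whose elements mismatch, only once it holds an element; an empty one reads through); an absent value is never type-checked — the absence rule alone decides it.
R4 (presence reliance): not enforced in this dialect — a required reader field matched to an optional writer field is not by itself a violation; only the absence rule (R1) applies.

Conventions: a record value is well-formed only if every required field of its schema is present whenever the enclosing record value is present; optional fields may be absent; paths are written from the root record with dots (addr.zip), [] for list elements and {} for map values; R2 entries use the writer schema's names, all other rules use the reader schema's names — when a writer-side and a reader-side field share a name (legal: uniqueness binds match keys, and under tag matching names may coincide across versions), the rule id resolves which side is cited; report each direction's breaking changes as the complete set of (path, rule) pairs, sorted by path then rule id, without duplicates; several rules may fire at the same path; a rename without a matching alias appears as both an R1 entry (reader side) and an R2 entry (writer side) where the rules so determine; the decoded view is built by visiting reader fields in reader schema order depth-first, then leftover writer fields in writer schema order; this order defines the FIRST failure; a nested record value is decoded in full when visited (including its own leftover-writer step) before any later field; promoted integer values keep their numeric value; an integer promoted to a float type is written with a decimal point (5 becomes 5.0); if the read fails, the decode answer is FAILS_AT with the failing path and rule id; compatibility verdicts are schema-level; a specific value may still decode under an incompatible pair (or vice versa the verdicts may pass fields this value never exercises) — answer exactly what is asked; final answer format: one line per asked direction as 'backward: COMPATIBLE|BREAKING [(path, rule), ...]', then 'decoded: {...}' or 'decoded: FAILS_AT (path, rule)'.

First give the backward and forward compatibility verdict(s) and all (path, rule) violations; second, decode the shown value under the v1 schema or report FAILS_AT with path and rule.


backward: COMPATIBLE []; forward: COMPATIBLE []; decoded: {"quantity": 100, "archived": true, "height": 3.75, "retries": 5, "version": 250, "latitude": 10.0}

the writer's type comes first in each Invoice pair
checking backward for Invoice: reader v2 against writer v1:
  writer required, int32 -> int32: reader quantity maps from writer quantity
  writer required, bool -> bool: reader archived maps from writer archived
  payload has no writer counterpart
  writer optional, float32 -> float32: reader height maps from writer height
  writer required, int32 -> int32: reader retries maps from writer retries
  factor has no writer counterpart
  writer optional, int64 -> int64: reader version maps from writer version
  writer required, float32 -> float32: reader latitude maps from writer latitude
  nothing fires on Invoice: backward is COMPATIBLE
checking forward for Invoice: reader v1 against writer v2:
  writer required, int32 -> int32: reader quantity maps from writer quantity
  writer required, bool -> bool: reader archived maps from writer archived
  writer optional, float32 -> float32: reader height maps from writer height
  writer required, int32 -> int32: reader retries maps from writer retries
  writer optional, int64 -> int64: reader version maps from writer version
  writer required, float32 -> float32: reader latitude maps from writer latitude
  writer field payload has no reader counterpart
  writer field factor has no reader counterpart
  nothing fires on Invoice: forward is COMPATIBLE
migrating the Invoice value to v1:
  quantity := 100
  archived := true
  height := 3.75
  retries := 5
  version := 250
  latitude := 10.0
  writer payload: no reader field; dropped
  writer factor: no reader field; dropped
  => decoded: {"quantity": 100, "archived": true, "height": 3.75, "retries": 5, "version": 250, "latitude": 10.0}


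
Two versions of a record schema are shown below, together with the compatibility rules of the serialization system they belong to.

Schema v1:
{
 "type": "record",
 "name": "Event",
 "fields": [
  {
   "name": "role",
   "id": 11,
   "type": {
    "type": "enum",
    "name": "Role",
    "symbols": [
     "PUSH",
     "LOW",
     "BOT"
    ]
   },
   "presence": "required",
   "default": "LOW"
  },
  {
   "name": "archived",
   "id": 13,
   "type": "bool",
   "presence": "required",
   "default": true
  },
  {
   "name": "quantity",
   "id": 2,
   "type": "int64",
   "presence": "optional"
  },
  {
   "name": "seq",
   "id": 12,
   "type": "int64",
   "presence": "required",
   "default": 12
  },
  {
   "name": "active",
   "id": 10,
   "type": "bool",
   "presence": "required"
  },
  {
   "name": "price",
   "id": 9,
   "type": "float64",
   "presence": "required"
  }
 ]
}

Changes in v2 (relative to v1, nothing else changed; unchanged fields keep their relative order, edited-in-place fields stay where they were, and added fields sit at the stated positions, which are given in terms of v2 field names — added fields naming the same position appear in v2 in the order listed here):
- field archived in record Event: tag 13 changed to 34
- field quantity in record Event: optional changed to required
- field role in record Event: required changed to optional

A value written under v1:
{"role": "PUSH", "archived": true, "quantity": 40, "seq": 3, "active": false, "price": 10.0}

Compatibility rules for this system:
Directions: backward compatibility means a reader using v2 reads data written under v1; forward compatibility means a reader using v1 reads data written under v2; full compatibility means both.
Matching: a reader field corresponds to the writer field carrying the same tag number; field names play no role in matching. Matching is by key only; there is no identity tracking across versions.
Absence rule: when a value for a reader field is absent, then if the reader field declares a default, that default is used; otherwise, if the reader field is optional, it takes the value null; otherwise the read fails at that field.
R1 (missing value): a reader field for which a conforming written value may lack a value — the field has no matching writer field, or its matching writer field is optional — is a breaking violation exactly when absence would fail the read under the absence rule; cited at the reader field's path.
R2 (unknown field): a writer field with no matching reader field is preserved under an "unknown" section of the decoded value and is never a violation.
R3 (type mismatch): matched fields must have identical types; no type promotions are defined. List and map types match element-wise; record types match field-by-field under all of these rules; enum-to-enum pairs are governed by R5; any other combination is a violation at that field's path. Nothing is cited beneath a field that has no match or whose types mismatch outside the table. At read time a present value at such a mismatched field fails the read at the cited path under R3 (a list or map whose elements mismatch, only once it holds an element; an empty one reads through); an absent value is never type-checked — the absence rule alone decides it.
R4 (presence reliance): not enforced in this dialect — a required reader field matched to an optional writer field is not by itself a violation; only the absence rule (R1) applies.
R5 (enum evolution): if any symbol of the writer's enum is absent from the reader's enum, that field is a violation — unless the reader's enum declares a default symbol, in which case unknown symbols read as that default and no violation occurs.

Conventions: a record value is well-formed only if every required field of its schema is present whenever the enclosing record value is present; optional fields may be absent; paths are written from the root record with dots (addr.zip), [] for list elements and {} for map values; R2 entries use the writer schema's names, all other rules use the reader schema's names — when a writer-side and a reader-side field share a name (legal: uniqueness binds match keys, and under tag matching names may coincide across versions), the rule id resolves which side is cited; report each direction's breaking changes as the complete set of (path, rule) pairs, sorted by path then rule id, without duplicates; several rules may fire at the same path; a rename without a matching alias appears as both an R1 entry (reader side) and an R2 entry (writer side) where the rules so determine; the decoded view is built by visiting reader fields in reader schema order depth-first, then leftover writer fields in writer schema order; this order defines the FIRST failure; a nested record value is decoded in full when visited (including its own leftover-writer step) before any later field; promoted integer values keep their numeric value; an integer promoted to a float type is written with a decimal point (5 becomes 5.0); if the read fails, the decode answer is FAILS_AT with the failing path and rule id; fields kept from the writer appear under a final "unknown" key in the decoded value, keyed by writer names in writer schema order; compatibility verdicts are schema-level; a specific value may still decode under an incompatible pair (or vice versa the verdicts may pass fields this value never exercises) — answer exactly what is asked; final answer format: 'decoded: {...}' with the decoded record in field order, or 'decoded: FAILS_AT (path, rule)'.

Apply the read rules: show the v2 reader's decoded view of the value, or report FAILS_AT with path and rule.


decoded: {"role": "PUSH", "archived": true, "quantity": 40, "seq": 3, "active": false, "price": 10.0, "unknown": {"archived": true}}

in Event below, arrows point writer -> reader
decode (reader v2):
  role := "PUSH"
  archived := true (absent -> default)
  quantity := 40
  seq := 3
  active := false
  price := 10.0
  writer archived: kept under "unknown"
  => decoded: {"role": "PUSH", "archived": true, "quantity": 40, "seq": 3, "active": false, "price": 10.0, "unknown": {"archived": true}}
diffs on Event not affecting the asked answer:
  field quantity in record Event: optional changed to required -> affects the rule determinations only; this particular Event value decodes identically
  field role in record Event: required changed to optional -> inert under this dialect — no rule fires on Event and the result does not move


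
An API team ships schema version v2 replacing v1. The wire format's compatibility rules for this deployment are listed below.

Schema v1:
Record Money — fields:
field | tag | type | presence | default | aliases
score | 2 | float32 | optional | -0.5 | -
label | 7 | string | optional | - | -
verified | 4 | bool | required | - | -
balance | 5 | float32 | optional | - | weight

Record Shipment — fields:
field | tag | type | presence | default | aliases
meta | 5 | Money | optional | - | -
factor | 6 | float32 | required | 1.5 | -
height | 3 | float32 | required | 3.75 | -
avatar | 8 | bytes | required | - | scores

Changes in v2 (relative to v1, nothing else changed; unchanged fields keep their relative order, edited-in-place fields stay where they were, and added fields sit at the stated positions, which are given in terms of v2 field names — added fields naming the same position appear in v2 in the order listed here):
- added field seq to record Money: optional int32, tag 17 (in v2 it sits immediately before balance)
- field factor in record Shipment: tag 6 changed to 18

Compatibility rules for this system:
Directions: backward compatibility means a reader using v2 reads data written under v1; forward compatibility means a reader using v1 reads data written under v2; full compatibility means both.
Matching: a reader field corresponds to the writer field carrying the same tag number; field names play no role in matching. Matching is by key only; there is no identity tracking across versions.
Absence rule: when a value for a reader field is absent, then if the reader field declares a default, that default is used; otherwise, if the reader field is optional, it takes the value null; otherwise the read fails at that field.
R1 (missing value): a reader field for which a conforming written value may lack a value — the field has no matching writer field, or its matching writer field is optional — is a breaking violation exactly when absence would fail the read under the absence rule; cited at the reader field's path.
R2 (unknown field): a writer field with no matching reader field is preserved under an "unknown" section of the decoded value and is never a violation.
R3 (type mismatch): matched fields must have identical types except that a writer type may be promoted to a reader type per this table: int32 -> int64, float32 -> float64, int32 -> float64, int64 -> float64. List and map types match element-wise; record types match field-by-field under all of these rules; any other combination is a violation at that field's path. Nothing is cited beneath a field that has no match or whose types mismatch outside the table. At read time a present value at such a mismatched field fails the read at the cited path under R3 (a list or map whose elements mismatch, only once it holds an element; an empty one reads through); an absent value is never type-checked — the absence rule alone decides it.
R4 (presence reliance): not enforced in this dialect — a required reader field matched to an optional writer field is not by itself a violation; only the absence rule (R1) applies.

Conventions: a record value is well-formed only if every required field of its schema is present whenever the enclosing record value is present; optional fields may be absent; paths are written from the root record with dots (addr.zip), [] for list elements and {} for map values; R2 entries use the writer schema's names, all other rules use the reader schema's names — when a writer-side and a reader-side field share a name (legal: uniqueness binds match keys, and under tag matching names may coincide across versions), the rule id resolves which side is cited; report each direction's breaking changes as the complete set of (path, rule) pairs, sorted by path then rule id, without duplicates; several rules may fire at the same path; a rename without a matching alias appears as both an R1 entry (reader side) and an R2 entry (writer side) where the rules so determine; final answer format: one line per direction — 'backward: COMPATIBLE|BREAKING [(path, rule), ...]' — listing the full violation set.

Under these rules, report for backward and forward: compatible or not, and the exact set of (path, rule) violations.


backward: COMPATIBLE []; forward: COMPATIBLE []

each type pair in Shipment: writer, then reader
backward on Shipment — v2 reading data written by v1:
  meta <- meta (Money -> Money, writer optional)
  no writer field matches reader factor
  height <- height (float32 -> float32, writer required)
  avatar <- avatar (bytes -> bytes, writer required)
  writer field factor has no reader counterpart
  meta.score <- meta.score (float32 -> float32, writer optional)
  meta.label <- meta.label (string -> string, writer optional)
  meta.verified <- meta.verified (bool -> bool, writer required)
  no writer field matches reader meta.seq
  meta.balance <- meta.balance (float32 -> float32, writer optional)
  => backward verdict for Shipment: COMPATIBLE, no violations
forward on Shipment — v1 reading data written by v2:
  meta <- meta (Money -> Money, writer optional)
  no writer field matches reader factor
  height <- height (float32 -> float32, writer required)
  avatar <- avatar (bytes -> bytes, writer required)
  writer field factor has no reader counterpart
  meta.score <- meta.score (float32 -> float32, writer optional)
  meta.label <- meta.label (string -> string, writer optional)
  meta.verified <- meta.verified (bool -> bool, writer required)
  meta.balance <- meta.balance (float32 -> float32, writer optional)
  writer field meta.seq has no reader counterpart
  => forward verdict for Shipment: COMPATIBLE, no violations


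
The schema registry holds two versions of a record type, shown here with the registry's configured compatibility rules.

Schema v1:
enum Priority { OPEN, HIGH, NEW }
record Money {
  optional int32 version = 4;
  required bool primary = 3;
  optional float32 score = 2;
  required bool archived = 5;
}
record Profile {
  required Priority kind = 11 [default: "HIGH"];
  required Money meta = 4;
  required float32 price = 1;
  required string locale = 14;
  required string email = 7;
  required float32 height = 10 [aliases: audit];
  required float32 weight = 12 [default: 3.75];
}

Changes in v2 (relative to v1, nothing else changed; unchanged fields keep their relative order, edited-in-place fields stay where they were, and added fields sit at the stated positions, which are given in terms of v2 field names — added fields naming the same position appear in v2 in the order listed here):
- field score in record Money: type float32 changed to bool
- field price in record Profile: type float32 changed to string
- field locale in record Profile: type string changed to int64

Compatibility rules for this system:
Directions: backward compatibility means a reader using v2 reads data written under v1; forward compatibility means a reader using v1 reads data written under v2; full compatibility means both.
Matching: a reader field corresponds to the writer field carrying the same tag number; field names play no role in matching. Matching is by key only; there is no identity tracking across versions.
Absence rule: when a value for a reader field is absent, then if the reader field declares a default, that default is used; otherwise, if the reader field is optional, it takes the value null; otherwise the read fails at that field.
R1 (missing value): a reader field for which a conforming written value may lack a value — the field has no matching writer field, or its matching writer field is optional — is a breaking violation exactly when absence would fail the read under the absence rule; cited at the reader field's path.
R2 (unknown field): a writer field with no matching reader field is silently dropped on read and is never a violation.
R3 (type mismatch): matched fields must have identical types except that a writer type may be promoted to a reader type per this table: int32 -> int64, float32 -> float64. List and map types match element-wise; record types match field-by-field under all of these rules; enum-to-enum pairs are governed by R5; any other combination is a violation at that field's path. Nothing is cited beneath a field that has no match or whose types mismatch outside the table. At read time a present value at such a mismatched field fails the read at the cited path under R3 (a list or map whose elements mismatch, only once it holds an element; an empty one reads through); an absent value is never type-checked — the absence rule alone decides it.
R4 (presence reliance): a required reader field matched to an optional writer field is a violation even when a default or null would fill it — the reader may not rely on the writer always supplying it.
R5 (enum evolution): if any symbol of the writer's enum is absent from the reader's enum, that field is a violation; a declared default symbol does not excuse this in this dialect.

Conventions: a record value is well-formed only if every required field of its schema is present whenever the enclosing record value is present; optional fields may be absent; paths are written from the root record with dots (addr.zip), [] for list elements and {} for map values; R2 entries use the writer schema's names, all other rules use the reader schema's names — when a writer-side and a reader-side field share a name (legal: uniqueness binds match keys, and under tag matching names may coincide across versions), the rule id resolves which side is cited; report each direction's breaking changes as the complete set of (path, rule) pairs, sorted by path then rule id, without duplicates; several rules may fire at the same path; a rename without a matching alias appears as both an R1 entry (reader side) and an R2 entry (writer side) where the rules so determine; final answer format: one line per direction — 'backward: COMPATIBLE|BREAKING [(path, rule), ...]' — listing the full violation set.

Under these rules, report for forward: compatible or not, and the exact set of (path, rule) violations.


forward: BREAKING [(locale, R3), (meta.score, R3), (price, R3)]

each type pair in Profile: writer, then reader
forward on Profile — v1 reading data written by v2:
  writer required, Priority -> Priority: reader kind maps from writer kind
  writer required, Money -> Money: reader meta maps from writer meta
  writer required, string -> float32: reader price maps from writer price
  writer required, int64 -> string: reader locale maps from writer locale
  writer required, string -> string: reader email maps from writer email
  writer required, float32 -> float32: reader height maps from writer height
  writer required, float32 -> float32: reader weight maps from writer weight
  writer optional, int32 -> int32: reader meta.version maps from writer meta.version
  writer required, bool -> bool: reader meta.primary maps from writer meta.primary
  writer optional, bool -> float32: reader meta.score maps from writer meta.score
  writer required, bool -> bool: reader meta.archived maps from writer meta.archived
  violation R3 at locale
  violation R3 at meta.score
  violation R3 at price
  => 3 violation(s): forward is BREAKING for Profile
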